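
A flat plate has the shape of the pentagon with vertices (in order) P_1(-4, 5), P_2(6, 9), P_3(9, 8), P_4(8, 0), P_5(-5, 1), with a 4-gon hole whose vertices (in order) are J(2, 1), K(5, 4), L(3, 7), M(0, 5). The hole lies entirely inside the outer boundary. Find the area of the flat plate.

72.5

Outer boundary:
P_1→P_2: (-4)(9) − (6)(5) = -66
P_2→P_3: (6)(8) − (9)(9) = -33
P_3→P_4: (9)(0) − (8)(8) = -64
P_4→P_5: (8)(1) − (-5)(0) = 8
P_5→P_1: (-5)(5) − (-4)(1) = -21
Σ = -176
Area = |Σ|/2 = 88.
Hole:
Apply the shoelace formula: 2A = Σ (x_i·y_{i+1} − x_{i+1}·y_i), indices taken mod 4.
Σ = (3) + (23) + (15) + (-10) = 31
Area = |Σ|/2 = 15.5.
Net area = 88 − 15.5 = 72.5.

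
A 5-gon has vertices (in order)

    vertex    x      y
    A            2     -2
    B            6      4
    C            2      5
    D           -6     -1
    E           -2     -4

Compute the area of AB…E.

52

A→B: (2)(4) − (6)(-2) = 20
B→C: (6)(5) − (2)(4) = 22
C→D: (2)(-1) − (-6)(5) = 28
D→E: (-6)(-4) − (-2)(-1) = 22
E→A: (-2)(-2) − (2)(-4) = 12
Σ = 104
Area = |Σ|/2 = 52.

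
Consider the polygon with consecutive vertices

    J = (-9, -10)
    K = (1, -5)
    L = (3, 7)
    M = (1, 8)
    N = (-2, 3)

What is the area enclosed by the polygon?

80

Apply the surveyor's formula: 2A = Σ (x_i·y_{i+1} − x_{i+1}·y_i), indices taken mod 5.
Cross-terms: 55, 22, 17, 19, 47  ⇒  Σ = 160
Area = |Σ|/2 = 80.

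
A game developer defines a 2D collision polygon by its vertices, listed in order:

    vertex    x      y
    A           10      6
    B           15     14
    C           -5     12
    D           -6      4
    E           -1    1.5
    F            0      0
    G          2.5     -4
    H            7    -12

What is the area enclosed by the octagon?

253.5

Apply the shoelace formula: 2A = Σ (x_i·y_{i+1} − x_{i+1}·y_i), indices taken mod 8.
Σ = (50) + (250) + (52) + (-5) + (0) + (0) + (-2) + (162) = 507
Area = |Σ|/2 = 253.5.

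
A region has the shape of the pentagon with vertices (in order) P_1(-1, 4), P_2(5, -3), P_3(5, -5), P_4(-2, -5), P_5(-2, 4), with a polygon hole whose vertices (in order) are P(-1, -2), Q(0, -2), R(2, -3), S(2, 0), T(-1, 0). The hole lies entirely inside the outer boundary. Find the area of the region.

Outer boundary:
Apply the shoelace formula: 2A = Σ (x_i·y_{i+1} − x_{i+1}·y_i), indices taken mod 5.
Cross-terms: -17, -10, -35, -18, -4  ⇒  Σ = -84
Area = |Σ|/2 = 42.
Hole:
Apply the surveyor's formula: 2A = Σ (x_i·y_{i+1} − x_{i+1}·y_i), indices taken mod 5.
Σ = (2) + (4) + (6) + (0) + (2) = 14
Area = |Σ|/2 = 7.
Net area = 42 − 7 = 35.

35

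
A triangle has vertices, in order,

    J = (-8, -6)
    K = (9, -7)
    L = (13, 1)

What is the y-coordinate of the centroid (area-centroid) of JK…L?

-4

Apply the surveyor's formula. First the cross-terms c_i = x_i·y_{i+1} − x_{i+1}·y_i:
  110, 100, -70  ⇒  2A = 140, A = 70.
Then Σ (y_i + y_{i+1})·c_i = -1680, so ȳ = -1680 / (6·70) = -4.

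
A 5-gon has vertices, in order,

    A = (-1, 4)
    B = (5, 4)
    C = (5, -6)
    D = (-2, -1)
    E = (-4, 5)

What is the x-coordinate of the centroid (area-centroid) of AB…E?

127/87

Apply the surveyor's formula. First the cross-terms c_i = x_i·y_{i+1} − x_{i+1}·y_i:
  -24, -50, -17, -14, -11  ⇒  2A = -116, A = -58.
Then Σ (x_i + x_{i+1})·c_i = -508, so x̄ = -508 / (6·(-58)) = 127/87.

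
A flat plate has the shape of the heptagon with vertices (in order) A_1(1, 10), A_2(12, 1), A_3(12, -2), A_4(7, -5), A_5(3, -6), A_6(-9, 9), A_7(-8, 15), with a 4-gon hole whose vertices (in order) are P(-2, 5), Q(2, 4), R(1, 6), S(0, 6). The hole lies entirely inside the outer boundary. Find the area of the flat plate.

202.5

Outer boundary:
Σ = (-119) + (-36) + (-46) + (-27) + (-27) + (-63) + (-95) = -413
Area = |Σ|/2 = 206.5.
Hole:
Apply the surveyor's formula: 2A = Σ (x_i·y_{i+1} − x_{i+1}·y_i), indices taken mod 4.
Σ = (-18) + (8) + (6) + (12) = 8
Area = |Σ|/2 = 4.
Net area = 206.5 − 4 = 202.5.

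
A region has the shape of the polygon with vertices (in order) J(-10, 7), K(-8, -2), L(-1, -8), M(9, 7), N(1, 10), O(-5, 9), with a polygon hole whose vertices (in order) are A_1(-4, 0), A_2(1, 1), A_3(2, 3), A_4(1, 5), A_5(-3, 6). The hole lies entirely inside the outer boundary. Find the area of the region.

Outer boundary:
Apply the shoelace (surveyor's) formula: 2A = Σ (x_i·y_{i+1} − x_{i+1}·y_i), indices taken mod 6.
J→K: (-10)(-2) − (-8)(7) = 76
K→L: (-8)(-8) − (-1)(-2) = 62
L→M: (-1)(7) − (9)(-8) = 65
M→N: (9)(10) − (1)(7) = 83
N→O: (1)(9) − (-5)(10) = 59
O→J: (-5)(7) − (-10)(9) = 55
Σ = 400
Area = |Σ|/2 = 200.
Hole:
Σ = (-4) + (1) + (7) + (21) + (24) = 49
Area = |Σ|/2 = 24.5.
Net area = 200 − 24.5 = 175.5.

175.5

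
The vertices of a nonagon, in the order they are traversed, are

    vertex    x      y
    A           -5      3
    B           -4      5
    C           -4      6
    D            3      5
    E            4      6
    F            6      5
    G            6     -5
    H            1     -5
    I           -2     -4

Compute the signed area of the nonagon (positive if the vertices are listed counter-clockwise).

-99

Apply the shoelace (surveyor's) formula: 2A = Σ (x_i·y_{i+1} − x_{i+1}·y_i), indices taken mod 9.
Σ = (-13) + (-4) + (-38) + (-2) + (-16) + (-60) + (-25) + (-14) + (-26) = -198
Signed area = Σ/2 = -99 (negative ⇒ clockwise traversal).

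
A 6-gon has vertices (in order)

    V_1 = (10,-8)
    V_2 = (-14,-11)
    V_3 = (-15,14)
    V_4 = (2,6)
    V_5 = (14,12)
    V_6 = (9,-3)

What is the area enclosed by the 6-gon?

Apply the shoelace (surveyor's) formula: 2A = Σ (x_i·y_{i+1} − x_{i+1}·y_i), indices taken mod 6.
V_1→V_2: (10)(-11) − (-14)(-8) = -222
V_2→V_3: (-14)(14) − (-15)(-11) = -361
V_3→V_4: (-15)(6) − (2)(14) = -118
V_4→V_5: (2)(12) − (14)(6) = -60
V_5→V_6: (14)(-3) − (9)(12) = -150
V_6→V_1: (9)(-8) − (10)(-3) = -42
Σ = -953
Area = |Σ|/2 = 476.5.

476.5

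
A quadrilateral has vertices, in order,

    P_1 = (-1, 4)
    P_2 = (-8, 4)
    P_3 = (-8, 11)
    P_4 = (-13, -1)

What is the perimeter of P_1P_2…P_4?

|P_1P_2| = √((-7)² + (0)²) = √49 = 7
|P_2P_3| = √((0)² + (7)²) = √49 = 7
|P_3P_4| = √((-5)² + (-12)²) = √169 = 13
|P_4P_1| = √((12)² + (5)²) = √169 = 13
Perimeter = 7 + 7 + 13 + 13 = 40.

40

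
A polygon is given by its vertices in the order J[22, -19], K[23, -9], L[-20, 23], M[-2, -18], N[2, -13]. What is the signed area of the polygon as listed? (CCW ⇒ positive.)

Σ = (239) + (349) + (406) + (62) + (248) = 1304
Signed area = Σ/2 = 652 (positive ⇒ counter-clockwise traversal).

652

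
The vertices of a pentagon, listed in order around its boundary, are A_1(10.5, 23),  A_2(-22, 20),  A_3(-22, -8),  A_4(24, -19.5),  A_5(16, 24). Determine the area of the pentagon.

Apply the surveyor's formula: 2A = Σ (x_i·y_{i+1} − x_{i+1}·y_i), indices taken mod 5.
A_1→A_2: (10.5)(20) − (-22)(23) = 716
A_2→A_3: (-22)(-8) − (-22)(20) = 616
A_3→A_4: (-22)(-19.5) − (24)(-8) = 621
A_4→A_5: (24)(24) − (16)(-19.5) = 888
A_5→A_1: (16)(23) − (10.5)(24) = 116
Σ = 2957
Area = |Σ|/2 = 1478.5.

1478.5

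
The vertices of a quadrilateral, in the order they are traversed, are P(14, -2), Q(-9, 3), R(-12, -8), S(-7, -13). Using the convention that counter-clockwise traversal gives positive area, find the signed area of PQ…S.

214

Apply the surveyor's formula: 2A = Σ (x_i·y_{i+1} − x_{i+1}·y_i), indices taken mod 4.
Cross-terms: 24, 108, 100, 196  ⇒  Σ = 428
Signed area = Σ/2 = 214 (positive ⇒ counter-clockwise traversal).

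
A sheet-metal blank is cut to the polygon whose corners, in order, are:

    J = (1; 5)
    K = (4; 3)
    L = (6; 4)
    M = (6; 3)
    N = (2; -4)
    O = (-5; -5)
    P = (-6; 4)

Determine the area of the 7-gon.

84.5

Apply the surveyor's formula: 2A = Σ (x_i·y_{i+1} − x_{i+1}·y_i), indices taken mod 7.
Cross-terms: -17, -2, -6, -30, -30, -50, -34  ⇒  Σ = -169
Area = |Σ|/2 = 84.5.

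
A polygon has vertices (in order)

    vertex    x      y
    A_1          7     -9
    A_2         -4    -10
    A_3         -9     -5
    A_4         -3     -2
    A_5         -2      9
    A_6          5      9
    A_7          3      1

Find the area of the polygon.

161.5

Apply Gauss's area formula: 2A = Σ (x_i·y_{i+1} − x_{i+1}·y_i), indices taken mod 7.
Σ = (-106) + (-70) + (3) + (-31) + (-63) + (-22) + (-34) = -323
Area = |Σ|/2 = 161.5.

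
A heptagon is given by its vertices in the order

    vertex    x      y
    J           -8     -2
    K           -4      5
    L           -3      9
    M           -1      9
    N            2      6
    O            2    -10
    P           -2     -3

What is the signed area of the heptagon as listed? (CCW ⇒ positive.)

-94.5

Apply the shoelace formula: 2A = Σ (x_i·y_{i+1} − x_{i+1}·y_i), indices taken mod 7.
Σ = (-48) + (-21) + (-18) + (-24) + (-32) + (-26) + (-20) = -189
Signed area = Σ/2 = -94.5 (negative ⇒ clockwise traversal).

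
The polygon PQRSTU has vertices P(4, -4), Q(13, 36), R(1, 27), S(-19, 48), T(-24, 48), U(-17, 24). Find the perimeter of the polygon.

|PQ| = √((9)² + (40)²) = √1681 = 41
|QR| = √((-12)² + (-9)²) = √225 = 15
|RS| = √((-20)² + (21)²) = √841 = 29
|ST| = √((-5)² + (0)²) = √25 = 5
|TU| = √((7)² + (-24)²) = √625 = 25
|UP| = √((21)² + (-28)²) = √1225 = 35
Perimeter = 41 + 15 + 29 + 5 + 25 + 35 = 150.

150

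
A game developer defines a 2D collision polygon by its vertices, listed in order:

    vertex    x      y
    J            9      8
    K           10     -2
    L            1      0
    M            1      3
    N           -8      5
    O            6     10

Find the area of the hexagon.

108

Apply the surveyor's formula: 2A = Σ (x_i·y_{i+1} − x_{i+1}·y_i), indices taken mod 6.
Σ = (-98) + (2) + (3) + (29) + (-110) + (-42) = -216
Area = |Σ|/2 = 108.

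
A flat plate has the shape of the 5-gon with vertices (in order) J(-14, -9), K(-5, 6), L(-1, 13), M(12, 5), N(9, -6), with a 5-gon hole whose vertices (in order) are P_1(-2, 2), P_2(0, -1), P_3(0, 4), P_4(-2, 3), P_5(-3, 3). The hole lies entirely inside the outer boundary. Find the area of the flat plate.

Outer boundary:
Σ = (-129) + (-59) + (-161) + (-117) + (-165) = -631
Area = |Σ|/2 = 315.5.
Hole:
P_1→P_2: (-2)(-1) − (0)(2) = 2
P_2→P_3: (0)(4) − (0)(-1) = 0
P_3→P_4: (0)(3) − (-2)(4) = 8
P_4→P_5: (-2)(3) − (-3)(3) = 3
P_5→P_1: (-3)(2) − (-2)(3) = 0
Σ = 13
Area = |Σ|/2 = 6.5.
Net area = 315.5 − 6.5 = 309.

309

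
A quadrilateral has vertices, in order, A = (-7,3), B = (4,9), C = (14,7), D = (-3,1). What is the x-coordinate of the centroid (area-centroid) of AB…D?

Apply the surveyor's formula. First the cross-terms c_i = x_i·y_{i+1} − x_{i+1}·y_i:
  -75, -98, 35, -2  ⇒  2A = -140, A = -70.
Then Σ (x_i + x_{i+1})·c_i = -1134, so x̄ = -1134 / (6·(-70)) = 2.7.

2.7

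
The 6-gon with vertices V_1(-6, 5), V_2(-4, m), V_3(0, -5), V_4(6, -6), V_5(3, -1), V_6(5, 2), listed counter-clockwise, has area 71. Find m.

-2

Write out the shoelace sum; only the two edges meeting at V_2 involve m:
2·Area = [((-6)·m − (-4)·5) + ((-4)·(-5) − 0·m)] + 90
       = -6·m + 130 = 142
⇒ m = -2.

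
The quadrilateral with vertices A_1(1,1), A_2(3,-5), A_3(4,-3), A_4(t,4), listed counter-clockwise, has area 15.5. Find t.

4

Write out the shoelace sum; only the two edges meeting at A_4 involve t:
2·Area = [(4·4 − t·(-3)) + (t·1 − 1·4)] + 3
       = 4·t + 15 = 31
⇒ t = 4.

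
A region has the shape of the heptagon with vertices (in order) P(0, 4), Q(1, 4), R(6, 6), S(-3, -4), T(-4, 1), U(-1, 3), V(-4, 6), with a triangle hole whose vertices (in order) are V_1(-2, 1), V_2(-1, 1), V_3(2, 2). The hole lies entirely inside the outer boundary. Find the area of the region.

33.5

Outer boundary:
Apply the shoelace formula: 2A = Σ (x_i·y_{i+1} − x_{i+1}·y_i), indices taken mod 7.
Σ = (-4) + (-18) + (-6) + (-19) + (-11) + (6) + (-16) = -68
Area = |Σ|/2 = 34.
Hole:
Σ = (-1) + (-4) + (6) = 1
Area = |Σ|/2 = 0.5.
Net area = 34 − 0.5 = 33.5.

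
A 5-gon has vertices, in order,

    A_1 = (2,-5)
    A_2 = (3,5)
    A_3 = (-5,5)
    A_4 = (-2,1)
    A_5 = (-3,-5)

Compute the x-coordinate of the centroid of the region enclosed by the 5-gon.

-20/81

Apply the shoelace (surveyor's) formula. First the cross-terms c_i = x_i·y_{i+1} − x_{i+1}·y_i:
  25, 40, 5, 13, 25  ⇒  2A = 108, A = 54.
Then Σ (x_i + x_{i+1})·c_i = -80, so x̄ = -80 / (6·54) = -20/81.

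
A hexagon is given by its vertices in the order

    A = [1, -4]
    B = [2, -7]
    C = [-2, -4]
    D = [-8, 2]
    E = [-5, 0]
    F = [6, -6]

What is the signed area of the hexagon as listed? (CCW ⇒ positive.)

-17.5

Apply the surveyor's formula: 2A = Σ (x_i·y_{i+1} − x_{i+1}·y_i), indices taken mod 6.
A→B: (1)(-7) − (2)(-4) = 1
B→C: (2)(-4) − (-2)(-7) = -22
C→D: (-2)(2) − (-8)(-4) = -36
D→E: (-8)(0) − (-5)(2) = 10
E→F: (-5)(-6) − (6)(0) = 30
F→A: (6)(-4) − (1)(-6) = -18
Σ = -35
Signed area = Σ/2 = -17.5 (negative ⇒ clockwise traversal).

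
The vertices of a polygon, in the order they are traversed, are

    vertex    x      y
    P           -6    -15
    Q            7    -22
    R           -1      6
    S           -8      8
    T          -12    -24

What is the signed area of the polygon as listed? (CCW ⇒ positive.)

Apply Gauss's area formula: 2A = Σ (x_i·y_{i+1} − x_{i+1}·y_i), indices taken mod 5.
Σ = (237) + (20) + (40) + (288) + (36) = 621
Signed area = Σ/2 = 310.5 (positive ⇒ counter-clockwise traversal).

310.5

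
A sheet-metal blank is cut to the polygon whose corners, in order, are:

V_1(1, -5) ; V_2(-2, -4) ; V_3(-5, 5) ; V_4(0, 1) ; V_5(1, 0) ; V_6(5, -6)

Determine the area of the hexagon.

37.5

Apply the surveyor's formula: 2A = Σ (x_i·y_{i+1} − x_{i+1}·y_i), indices taken mod 6.
Cross-terms: -14, -30, -5, -1, -6, -19  ⇒  Σ = -75
Area = |Σ|/2 = 37.5.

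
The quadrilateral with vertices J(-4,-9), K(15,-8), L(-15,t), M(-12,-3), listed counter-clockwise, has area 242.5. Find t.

Write out the shoelace sum; only the two edges meeting at L involve t:
2·Area = [(15·t − (-15)·(-8)) + ((-15)·(-3) − (-12)·t)] + 263
       = 27·t + 188 = 485
⇒ t = 11.

11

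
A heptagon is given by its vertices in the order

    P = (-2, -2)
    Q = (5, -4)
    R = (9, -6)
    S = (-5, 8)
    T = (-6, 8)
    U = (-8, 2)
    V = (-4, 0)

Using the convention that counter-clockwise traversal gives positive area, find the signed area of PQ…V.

71

Apply the shoelace formula: 2A = Σ (x_i·y_{i+1} − x_{i+1}·y_i), indices taken mod 7.
Cross-terms: 18, 6, 42, 8, 52, 8, 8  ⇒  Σ = 142
Signed area = Σ/2 = 71 (positive ⇒ counter-clockwise traversal).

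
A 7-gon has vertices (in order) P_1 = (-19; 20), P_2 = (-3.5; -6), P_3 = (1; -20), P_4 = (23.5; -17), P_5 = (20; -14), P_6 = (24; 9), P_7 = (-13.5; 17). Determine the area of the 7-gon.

Apply the surveyor's formula: 2A = Σ (x_i·y_{i+1} − x_{i+1}·y_i), indices taken mod 7.
P_1→P_2: (-19)(-6) − (-3.5)(20) = 184
P_2→P_3: (-3.5)(-20) − (1)(-6) = 76
P_3→P_4: (1)(-17) − (23.5)(-20) = 453
P_4→P_5: (23.5)(-14) − (20)(-17) = 11
P_5→P_6: (20)(9) − (24)(-14) = 516
P_6→P_7: (24)(17) − (-13.5)(9) = 529.5
P_7→P_1: (-13.5)(20) − (-19)(17) = 53
Σ = 1822.5
Area = |Σ|/2 = 911.25.

911.25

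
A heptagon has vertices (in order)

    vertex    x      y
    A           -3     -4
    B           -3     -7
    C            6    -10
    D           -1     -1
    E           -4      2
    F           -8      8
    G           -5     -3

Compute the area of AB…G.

59

Σ = (9) + (72) + (-16) + (-6) + (-16) + (64) + (11) = 118
Area = |Σ|/2 = 59.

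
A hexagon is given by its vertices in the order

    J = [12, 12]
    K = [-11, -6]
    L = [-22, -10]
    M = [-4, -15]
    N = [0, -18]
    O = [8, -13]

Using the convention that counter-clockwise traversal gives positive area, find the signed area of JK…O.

398

Apply the shoelace formula: 2A = Σ (x_i·y_{i+1} − x_{i+1}·y_i), indices taken mod 6.
Σ = (60) + (-22) + (290) + (72) + (144) + (252) = 796
Signed area = Σ/2 = 398 (positive ⇒ counter-clockwise traversal).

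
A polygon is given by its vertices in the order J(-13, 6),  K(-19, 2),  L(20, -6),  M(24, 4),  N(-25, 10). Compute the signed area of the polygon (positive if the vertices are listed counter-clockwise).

Apply the shoelace (surveyor's) formula: 2A = Σ (x_i·y_{i+1} − x_{i+1}·y_i), indices taken mod 5.
Σ = (88) + (74) + (224) + (340) + (-20) = 706
Signed area = Σ/2 = 353 (positive ⇒ counter-clockwise traversal).

353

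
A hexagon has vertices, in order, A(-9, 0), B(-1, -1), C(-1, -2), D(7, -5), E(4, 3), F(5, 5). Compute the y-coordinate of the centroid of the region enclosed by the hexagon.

19/180

Apply Gauss's area formula. First the cross-terms c_i = x_i·y_{i+1} − x_{i+1}·y_i:
  9, 1, 19, 41, 5, 45  ⇒  2A = 120, A = 60.
Then Σ (y_i + y_{i+1})·c_i = 38, so ȳ = 38 / (6·60) = 19/180.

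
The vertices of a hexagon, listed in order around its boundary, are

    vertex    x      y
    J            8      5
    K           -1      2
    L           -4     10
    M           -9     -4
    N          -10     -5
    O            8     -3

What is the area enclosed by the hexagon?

Apply Gauss's area formula: 2A = Σ (x_i·y_{i+1} − x_{i+1}·y_i), indices taken mod 6.
J→K: (8)(2) − (-1)(5) = 21
K→L: (-1)(10) − (-4)(2) = -2
L→M: (-4)(-4) − (-9)(10) = 106
M→N: (-9)(-5) − (-10)(-4) = 5
N→O: (-10)(-3) − (8)(-5) = 70
O→J: (8)(5) − (8)(-3) = 64
Σ = 264
Area = |Σ|/2 = 132.

132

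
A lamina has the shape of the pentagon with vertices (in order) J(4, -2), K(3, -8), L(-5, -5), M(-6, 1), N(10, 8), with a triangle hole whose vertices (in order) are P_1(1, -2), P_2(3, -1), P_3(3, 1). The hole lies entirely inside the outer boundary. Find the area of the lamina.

Outer boundary:
Apply the shoelace (surveyor's) formula: 2A = Σ (x_i·y_{i+1} − x_{i+1}·y_i), indices taken mod 5.
J→K: (4)(-8) − (3)(-2) = -26
K→L: (3)(-5) − (-5)(-8) = -55
L→M: (-5)(1) − (-6)(-5) = -35
M→N: (-6)(8) − (10)(1) = -58
N→J: (10)(-2) − (4)(8) = -52
Σ = -226
Area = |Σ|/2 = 113.
Hole:
Apply the shoelace (surveyor's) formula: 2A = Σ (x_i·y_{i+1} − x_{i+1}·y_i), indices taken mod 3.
Cross-terms: 5, 6, -7  ⇒  Σ = 4
Area = |Σ|/2 = 2.
Net area = 113 − 2 = 111.

111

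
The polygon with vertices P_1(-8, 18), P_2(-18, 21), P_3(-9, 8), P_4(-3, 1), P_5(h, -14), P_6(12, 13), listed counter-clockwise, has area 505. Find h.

22

The doubled signed area Σ (x_i y_{i+1} − x_{i+1} y_i) is linear in h.
With h=0 it equals 746; the coefficient of h is 12 (from the two edges through P_5).
So 12·h + 746 = 2·505 = 1010 ⇒ h = 22.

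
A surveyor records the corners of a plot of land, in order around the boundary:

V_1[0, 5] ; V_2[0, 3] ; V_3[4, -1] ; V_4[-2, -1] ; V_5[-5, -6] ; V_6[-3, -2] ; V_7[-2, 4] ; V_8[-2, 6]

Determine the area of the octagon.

24.5

Apply the shoelace formula: 2A = Σ (x_i·y_{i+1} − x_{i+1}·y_i), indices taken mod 8.
Cross-terms: 0, -12, -6, 7, -8, -16, -4, -10  ⇒  Σ = -49
Area = |Σ|/2 = 24.5.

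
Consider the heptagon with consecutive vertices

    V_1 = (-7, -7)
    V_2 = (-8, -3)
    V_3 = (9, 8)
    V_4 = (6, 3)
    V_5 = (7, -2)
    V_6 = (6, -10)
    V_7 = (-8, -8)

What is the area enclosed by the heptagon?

Apply Gauss's area formula: 2A = Σ (x_i·y_{i+1} − x_{i+1}·y_i), indices taken mod 7.
Σ = (-35) + (-37) + (-21) + (-33) + (-58) + (-128) + (0) = -312
Area = |Σ|/2 = 156.

156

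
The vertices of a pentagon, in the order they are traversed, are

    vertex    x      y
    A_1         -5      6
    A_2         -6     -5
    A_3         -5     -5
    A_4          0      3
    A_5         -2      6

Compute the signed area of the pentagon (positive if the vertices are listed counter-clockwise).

37.5

Apply the shoelace (surveyor's) formula: 2A = Σ (x_i·y_{i+1} − x_{i+1}·y_i), indices taken mod 5.
Σ = (61) + (5) + (-15) + (6) + (18) = 75
Signed area = Σ/2 = 37.5 (positive ⇒ counter-clockwise traversal).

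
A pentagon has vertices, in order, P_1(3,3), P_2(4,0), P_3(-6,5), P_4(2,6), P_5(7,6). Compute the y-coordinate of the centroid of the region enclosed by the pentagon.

Apply the shoelace (surveyor's) formula. First the cross-terms c_i = x_i·y_{i+1} − x_{i+1}·y_i:
  -12, 20, -46, -30, 3  ⇒  2A = -65, A = -32.5.
Then Σ (y_i + y_{i+1})·c_i = -775, so ȳ = -775 / (6·(-32.5)) = 155/39.

155/39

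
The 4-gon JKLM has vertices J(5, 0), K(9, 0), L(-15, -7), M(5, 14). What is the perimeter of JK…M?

|JK| = √((4)² + (0)²) = √16 = 4
|KL| = √((-24)² + (-7)²) = √625 = 25
|LM| = √((20)² + (21)²) = √841 = 29
|MJ| = √((0)² + (-14)²) = √196 = 14
Perimeter = 4 + 25 + 29 + 14 = 72.

72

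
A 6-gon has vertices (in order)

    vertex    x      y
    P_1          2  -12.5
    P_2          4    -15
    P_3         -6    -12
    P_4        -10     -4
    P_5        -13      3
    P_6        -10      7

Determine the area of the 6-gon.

123

Apply the shoelace (surveyor's) formula: 2A = Σ (x_i·y_{i+1} − x_{i+1}·y_i), indices taken mod 6.
P_1→P_2: (2)(-15) − (4)(-12.5) = 20
P_2→P_3: (4)(-12) − (-6)(-15) = -138
P_3→P_4: (-6)(-4) − (-10)(-12) = -96
P_4→P_5: (-10)(3) − (-13)(-4) = -82
P_5→P_6: (-13)(7) − (-10)(3) = -61
P_6→P_1: (-10)(-12.5) − (2)(7) = 111
Σ = -246
Area = |Σ|/2 = 123.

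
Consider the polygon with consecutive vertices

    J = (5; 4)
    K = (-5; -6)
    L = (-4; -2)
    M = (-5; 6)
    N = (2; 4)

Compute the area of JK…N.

Σ = (-10) + (-14) + (-34) + (-32) + (-12) = -102
Area = |Σ|/2 = 51.

51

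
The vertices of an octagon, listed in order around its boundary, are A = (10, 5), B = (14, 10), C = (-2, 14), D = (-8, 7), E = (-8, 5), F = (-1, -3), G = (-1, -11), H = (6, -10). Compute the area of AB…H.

301.5

Apply Gauss's area formula: 2A = Σ (x_i·y_{i+1} − x_{i+1}·y_i), indices taken mod 8.
Σ = (30) + (216) + (98) + (16) + (29) + (8) + (76) + (130) = 603
Area = |Σ|/2 = 301.5.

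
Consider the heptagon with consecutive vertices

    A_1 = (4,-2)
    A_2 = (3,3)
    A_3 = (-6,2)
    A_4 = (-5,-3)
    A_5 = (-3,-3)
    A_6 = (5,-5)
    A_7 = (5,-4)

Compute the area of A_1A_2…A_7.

Apply the shoelace formula: 2A = Σ (x_i·y_{i+1} − x_{i+1}·y_i), indices taken mod 7.
Σ = (18) + (24) + (28) + (6) + (30) + (5) + (6) = 117
Area = |Σ|/2 = 58.5.

58.5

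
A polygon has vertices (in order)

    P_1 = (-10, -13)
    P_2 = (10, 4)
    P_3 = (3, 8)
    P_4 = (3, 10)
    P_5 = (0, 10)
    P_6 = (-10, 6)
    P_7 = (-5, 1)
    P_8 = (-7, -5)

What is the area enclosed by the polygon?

193.5

Σ = (90) + (68) + (6) + (30) + (100) + (20) + (32) + (41) = 387
Area = |Σ|/2 = 193.5.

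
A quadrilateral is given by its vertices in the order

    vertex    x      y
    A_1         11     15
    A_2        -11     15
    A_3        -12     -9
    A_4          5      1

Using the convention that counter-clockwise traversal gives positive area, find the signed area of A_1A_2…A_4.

353

A_1→A_2: (11)(15) − (-11)(15) = 330
A_2→A_3: (-11)(-9) − (-12)(15) = 279
A_3→A_4: (-12)(1) − (5)(-9) = 33
A_4→A_1: (5)(15) − (11)(1) = 64
Σ = 706
Signed area = Σ/2 = 353 (positive ⇒ counter-clockwise traversal).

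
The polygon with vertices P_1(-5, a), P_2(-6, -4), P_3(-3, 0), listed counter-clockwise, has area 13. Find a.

Write out the shoelace sum; only the two edges meeting at P_1 involve a:
2·Area = [((-3)·a − (-5)·0) + ((-5)·(-4) − (-6)·a)] + -12
       = 3·a + 8 = 26
⇒ a = 6.

6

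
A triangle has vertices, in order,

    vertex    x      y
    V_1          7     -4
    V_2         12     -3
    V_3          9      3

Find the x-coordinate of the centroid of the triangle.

Apply the shoelace formula. First the cross-terms c_i = x_i·y_{i+1} − x_{i+1}·y_i:
  27, 63, -57  ⇒  2A = 33, A = 16.5.
Then Σ (x_i + x_{i+1})·c_i = 924, so x̄ = 924 / (6·16.5) = 28/3.

28/3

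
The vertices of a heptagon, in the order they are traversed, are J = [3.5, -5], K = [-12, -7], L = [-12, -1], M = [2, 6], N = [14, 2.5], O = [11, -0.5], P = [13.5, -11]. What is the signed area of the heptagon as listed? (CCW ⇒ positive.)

-241.625

J→K: (3.5)(-7) − (-12)(-5) = -84.5
K→L: (-12)(-1) − (-12)(-7) = -72
L→M: (-12)(6) − (2)(-1) = -70
M→N: (2)(2.5) − (14)(6) = -79
N→O: (14)(-0.5) − (11)(2.5) = -34.5
O→P: (11)(-11) − (13.5)(-0.5) = -114.25
P→J: (13.5)(-5) − (3.5)(-11) = -29
Σ = -483.25
Signed area = Σ/2 = -241.625 (negative ⇒ clockwise traversal).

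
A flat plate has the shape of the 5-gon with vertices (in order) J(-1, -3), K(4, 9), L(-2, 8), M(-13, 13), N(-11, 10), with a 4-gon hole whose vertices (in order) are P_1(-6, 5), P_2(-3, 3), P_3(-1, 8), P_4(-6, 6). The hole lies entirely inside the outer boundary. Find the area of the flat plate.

Outer boundary:
Apply Gauss's area formula: 2A = Σ (x_i·y_{i+1} − x_{i+1}·y_i), indices taken mod 5.
Cross-terms: 3, 50, 78, 13, 43  ⇒  Σ = 187
Area = |Σ|/2 = 93.5.
Hole:
Apply the shoelace formula: 2A = Σ (x_i·y_{i+1} − x_{i+1}·y_i), indices taken mod 4.
Σ = (-3) + (-21) + (42) + (6) = 24
Area = |Σ|/2 = 12.
Net area = 93.5 − 12 = 81.5.

81.5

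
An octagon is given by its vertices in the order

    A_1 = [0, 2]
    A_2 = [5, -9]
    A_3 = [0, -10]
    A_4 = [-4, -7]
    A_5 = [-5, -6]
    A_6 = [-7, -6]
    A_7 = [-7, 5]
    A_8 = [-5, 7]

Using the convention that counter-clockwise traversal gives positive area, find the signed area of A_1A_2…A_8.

-117

Apply the shoelace (surveyor's) formula: 2A = Σ (x_i·y_{i+1} − x_{i+1}·y_i), indices taken mod 8.
Σ = (-10) + (-50) + (-40) + (-11) + (-12) + (-77) + (-24) + (-10) = -234
Signed area = Σ/2 = -117 (negative ⇒ clockwise traversal).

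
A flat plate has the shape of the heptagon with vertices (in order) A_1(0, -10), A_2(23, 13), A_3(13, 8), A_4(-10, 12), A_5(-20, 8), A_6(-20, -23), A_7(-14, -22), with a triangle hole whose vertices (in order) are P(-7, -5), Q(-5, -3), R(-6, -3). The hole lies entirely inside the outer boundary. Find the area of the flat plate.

Outer boundary:
A_1→A_2: (0)(13) − (23)(-10) = 230
A_2→A_3: (23)(8) − (13)(13) = 15
A_3→A_4: (13)(12) − (-10)(8) = 236
A_4→A_5: (-10)(8) − (-20)(12) = 160
A_5→A_6: (-20)(-23) − (-20)(8) = 620
A_6→A_7: (-20)(-22) − (-14)(-23) = 118
A_7→A_1: (-14)(-10) − (0)(-22) = 140
Σ = 1519
Area = |Σ|/2 = 759.5.
Hole:
Apply the shoelace (surveyor's) formula: 2A = Σ (x_i·y_{i+1} − x_{i+1}·y_i), indices taken mod 3.
P→Q: (-7)(-3) − (-5)(-5) = -4
Q→R: (-5)(-3) − (-6)(-3) = -3
R→P: (-6)(-5) − (-7)(-3) = 9
Σ = 2
Area = |Σ|/2 = 1.
Net area = 759.5 − 1 = 758.5.

758.5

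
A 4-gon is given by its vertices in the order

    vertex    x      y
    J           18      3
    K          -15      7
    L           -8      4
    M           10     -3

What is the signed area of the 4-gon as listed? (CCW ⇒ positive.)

117.5

J→K: (18)(7) − (-15)(3) = 171
K→L: (-15)(4) − (-8)(7) = -4
L→M: (-8)(-3) − (10)(4) = -16
M→J: (10)(3) − (18)(-3) = 84
Σ = 235
Signed area = Σ/2 = 117.5 (positive ⇒ counter-clockwise traversal).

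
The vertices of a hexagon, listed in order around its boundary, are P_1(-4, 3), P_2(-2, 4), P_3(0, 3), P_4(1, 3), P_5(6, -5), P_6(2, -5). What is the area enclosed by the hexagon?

38

Cross-terms: -10, -6, -3, -23, -20, -14  ⇒  Σ = -76
Area = |Σ|/2 = 38.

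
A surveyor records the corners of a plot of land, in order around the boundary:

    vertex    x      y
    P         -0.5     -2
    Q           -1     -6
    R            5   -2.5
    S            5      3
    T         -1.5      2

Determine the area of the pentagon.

Σ = (1) + (32.5) + (27.5) + (14.5) + (4) = 79.5
Area = |Σ|/2 = 39.75.

39.75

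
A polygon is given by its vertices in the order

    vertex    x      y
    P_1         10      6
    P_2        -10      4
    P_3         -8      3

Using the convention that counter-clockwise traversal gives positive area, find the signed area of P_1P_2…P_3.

Σ = (100) + (2) + (-78) = 24
Signed area = Σ/2 = 12 (positive ⇒ counter-clockwise traversal).

12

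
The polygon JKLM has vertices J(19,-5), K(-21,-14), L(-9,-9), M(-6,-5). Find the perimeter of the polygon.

84

|JK| = √((-40)² + (-9)²) = √1681 = 41
|KL| = √((12)² + (5)²) = √169 = 13
|LM| = √((3)² + (4)²) = √25 = 5
|MJ| = √((25)² + (0)²) = √625 = 25
Perimeter = 41 + 13 + 5 + 25 = 84.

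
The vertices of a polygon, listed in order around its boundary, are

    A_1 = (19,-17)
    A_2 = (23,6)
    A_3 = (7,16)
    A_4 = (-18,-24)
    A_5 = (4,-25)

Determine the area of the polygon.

Cross-terms: 505, 326, 120, 546, 407  ⇒  Σ = 1904
Area = |Σ|/2 = 952.

952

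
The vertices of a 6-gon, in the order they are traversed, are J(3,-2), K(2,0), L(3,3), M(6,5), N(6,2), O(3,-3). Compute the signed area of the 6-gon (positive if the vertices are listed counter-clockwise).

-16

Apply the surveyor's formula: 2A = Σ (x_i·y_{i+1} − x_{i+1}·y_i), indices taken mod 6.
J→K: (3)(0) − (2)(-2) = 4
K→L: (2)(3) − (3)(0) = 6
L→M: (3)(5) − (6)(3) = -3
M→N: (6)(2) − (6)(5) = -18
N→O: (6)(-3) − (3)(2) = -24
O→J: (3)(-2) − (3)(-3) = 3
Σ = -32
Signed area = Σ/2 = -16 (negative ⇒ clockwise traversal).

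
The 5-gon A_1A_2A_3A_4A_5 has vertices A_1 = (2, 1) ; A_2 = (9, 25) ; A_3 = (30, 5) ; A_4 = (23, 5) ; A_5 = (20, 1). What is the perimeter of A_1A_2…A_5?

|A_1A_2| = √((7)² + (24)²) = √625 = 25
|A_2A_3| = √((21)² + (-20)²) = √841 = 29
|A_3A_4| = √((-7)² + (0)²) = √49 = 7
|A_4A_5| = √((-3)² + (-4)²) = √25 = 5
|A_5A_1| = √((-18)² + (0)²) = √324 = 18
Perimeter = 25 + 29 + 7 + 5 + 18 = 84.

84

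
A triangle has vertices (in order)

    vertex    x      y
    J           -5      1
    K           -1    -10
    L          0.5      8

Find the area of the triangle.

44.25

J→K: (-5)(-10) − (-1)(1) = 51
K→L: (-1)(8) − (0.5)(-10) = -3
L→J: (0.5)(1) − (-5)(8) = 40.5
Σ = 88.5
Area = |Σ|/2 = 44.25.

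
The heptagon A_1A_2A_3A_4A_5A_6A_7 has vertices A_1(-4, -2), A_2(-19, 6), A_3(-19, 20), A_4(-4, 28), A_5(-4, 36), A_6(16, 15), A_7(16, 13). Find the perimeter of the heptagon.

|A_1A_2| = √((-15)² + (8)²) = √289 = 17
|A_2A_3| = √((0)² + (14)²) = √196 = 14
|A_3A_4| = √((15)² + (8)²) = √289 = 17
|A_4A_5| = √((0)² + (8)²) = √64 = 8
|A_5A_6| = √((20)² + (-21)²) = √841 = 29
|A_6A_7| = √((0)² + (-2)²) = √4 = 2
|A_7A_1| = √((-20)² + (-15)²) = √625 = 25
Perimeter = 17 + 14 + 17 + 8 + 29 + 2 + 25 = 112.

112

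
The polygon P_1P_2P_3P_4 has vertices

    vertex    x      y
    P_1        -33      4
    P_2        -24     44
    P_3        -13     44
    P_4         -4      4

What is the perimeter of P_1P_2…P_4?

|P_1P_2| = √((9)² + (40)²) = √1681 = 41
|P_2P_3| = √((11)² + (0)²) = √121 = 11
|P_3P_4| = √((9)² + (-40)²) = √1681 = 41
|P_4P_1| = √((-29)² + (0)²) = √841 = 29
Perimeter = 41 + 11 + 41 + 29 = 122.

122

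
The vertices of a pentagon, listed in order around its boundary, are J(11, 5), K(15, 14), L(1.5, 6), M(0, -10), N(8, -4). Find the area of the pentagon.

148.5

Σ = (79) + (69) + (-15) + (80) + (84) = 297
Area = |Σ|/2 = 148.5.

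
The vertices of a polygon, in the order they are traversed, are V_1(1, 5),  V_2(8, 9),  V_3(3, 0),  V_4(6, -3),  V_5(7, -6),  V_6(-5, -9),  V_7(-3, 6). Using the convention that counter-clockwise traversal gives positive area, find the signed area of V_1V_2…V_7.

-126.5

Apply the shoelace formula: 2A = Σ (x_i·y_{i+1} − x_{i+1}·y_i), indices taken mod 7.
Cross-terms: -31, -27, -9, -15, -93, -57, -21  ⇒  Σ = -253
Signed area = Σ/2 = -126.5 (negative ⇒ clockwise traversal).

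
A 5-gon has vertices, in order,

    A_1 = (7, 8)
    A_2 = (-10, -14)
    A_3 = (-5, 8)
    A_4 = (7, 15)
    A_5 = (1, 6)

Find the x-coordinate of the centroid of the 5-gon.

-331/153

Apply the surveyor's formula. First the cross-terms c_i = x_i·y_{i+1} − x_{i+1}·y_i:
  -18, -150, -131, 27, -34  ⇒  2A = -306, A = -153.
Then Σ (x_i + x_{i+1})·c_i = 1986, so x̄ = 1986 / (6·(-153)) = -331/153.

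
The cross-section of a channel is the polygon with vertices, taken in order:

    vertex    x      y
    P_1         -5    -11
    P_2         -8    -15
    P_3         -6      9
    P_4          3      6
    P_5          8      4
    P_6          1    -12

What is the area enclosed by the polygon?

Apply the surveyor's formula: 2A = Σ (x_i·y_{i+1} − x_{i+1}·y_i), indices taken mod 6.
Σ = (-13) + (-162) + (-63) + (-36) + (-100) + (-71) = -445
Area = |Σ|/2 = 222.5.

222.5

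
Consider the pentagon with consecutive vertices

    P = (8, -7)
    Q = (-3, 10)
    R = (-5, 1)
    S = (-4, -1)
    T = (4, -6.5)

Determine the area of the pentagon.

84.5

Apply Gauss's area formula: 2A = Σ (x_i·y_{i+1} − x_{i+1}·y_i), indices taken mod 5.
Cross-terms: 59, 47, 9, 30, 24  ⇒  Σ = 169
Area = |Σ|/2 = 84.5.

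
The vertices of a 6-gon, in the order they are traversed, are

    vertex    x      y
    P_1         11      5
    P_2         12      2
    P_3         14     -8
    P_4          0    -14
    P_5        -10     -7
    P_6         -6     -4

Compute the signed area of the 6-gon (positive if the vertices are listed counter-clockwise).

-243

Cross-terms: -38, -124, -196, -140, -2, 14  ⇒  Σ = -486
Signed area = Σ/2 = -243 (negative ⇒ clockwise traversal).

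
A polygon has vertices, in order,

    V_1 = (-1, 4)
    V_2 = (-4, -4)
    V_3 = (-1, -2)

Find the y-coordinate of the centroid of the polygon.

Apply the surveyor's formula. First the cross-terms c_i = x_i·y_{i+1} − x_{i+1}·y_i:
  20, 4, -6  ⇒  2A = 18, A = 9.
Then Σ (y_i + y_{i+1})·c_i = -36, so ȳ = -36 / (6·9) = -2/3.

-2/3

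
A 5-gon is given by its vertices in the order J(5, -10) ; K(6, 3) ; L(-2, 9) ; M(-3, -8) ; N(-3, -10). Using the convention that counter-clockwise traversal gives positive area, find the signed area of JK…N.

132

J→K: (5)(3) − (6)(-10) = 75
K→L: (6)(9) − (-2)(3) = 60
L→M: (-2)(-8) − (-3)(9) = 43
M→N: (-3)(-10) − (-3)(-8) = 6
N→J: (-3)(-10) − (5)(-10) = 80
Σ = 264
Signed area = Σ/2 = 132 (positive ⇒ counter-clockwise traversal).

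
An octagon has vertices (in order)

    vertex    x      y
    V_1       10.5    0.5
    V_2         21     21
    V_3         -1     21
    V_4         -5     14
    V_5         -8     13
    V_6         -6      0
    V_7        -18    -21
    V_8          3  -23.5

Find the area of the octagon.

V_1→V_2: (10.5)(21) − (21)(0.5) = 210
V_2→V_3: (21)(21) − (-1)(21) = 462
V_3→V_4: (-1)(14) − (-5)(21) = 91
V_4→V_5: (-5)(13) − (-8)(14) = 47
V_5→V_6: (-8)(0) − (-6)(13) = 78
V_6→V_7: (-6)(-21) − (-18)(0) = 126
V_7→V_8: (-18)(-23.5) − (3)(-21) = 486
V_8→V_1: (3)(0.5) − (10.5)(-23.5) = 248.25
Σ = 1748.25
Area = |Σ|/2 = 874.125.

874.125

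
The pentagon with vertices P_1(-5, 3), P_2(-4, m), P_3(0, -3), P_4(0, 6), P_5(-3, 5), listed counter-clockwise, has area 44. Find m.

The doubled signed area Σ (x_i y_{i+1} − x_{i+1} y_i) is linear in m.
With m=0 it equals 58; the coefficient of m is -5 (from the two edges through P_2).
So -5·m + 58 = 2·44 = 88 ⇒ m = -6.

-6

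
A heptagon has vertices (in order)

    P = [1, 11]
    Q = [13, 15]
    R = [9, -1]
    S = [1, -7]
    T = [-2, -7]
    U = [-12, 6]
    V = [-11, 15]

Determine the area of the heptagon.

Σ = (-128) + (-148) + (-62) + (-21) + (-96) + (-114) + (-136) = -705
Area = |Σ|/2 = 352.5.

352.5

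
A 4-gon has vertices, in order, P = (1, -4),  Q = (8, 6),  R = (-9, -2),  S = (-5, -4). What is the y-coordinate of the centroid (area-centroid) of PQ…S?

Apply the surveyor's formula. First the cross-terms c_i = x_i·y_{i+1} − x_{i+1}·y_i:
  38, 38, 26, 24  ⇒  2A = 126, A = 63.
Then Σ (y_i + y_{i+1})·c_i = -120, so ȳ = -120 / (6·63) = -20/63.

-20/63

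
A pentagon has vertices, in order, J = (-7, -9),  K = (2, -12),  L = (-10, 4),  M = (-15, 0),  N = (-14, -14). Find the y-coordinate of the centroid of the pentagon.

-5.3125

Apply the surveyor's formula. First the cross-terms c_i = x_i·y_{i+1} − x_{i+1}·y_i:
  102, -112, 60, 210, 28  ⇒  2A = 288, A = 144.
Then Σ (y_i + y_{i+1})·c_i = -4590, so ȳ = -4590 / (6·144) = -5.3125.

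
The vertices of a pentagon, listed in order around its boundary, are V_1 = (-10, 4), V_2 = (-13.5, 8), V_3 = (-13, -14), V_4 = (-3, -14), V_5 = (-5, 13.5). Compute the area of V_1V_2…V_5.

Cross-terms: -26, 293, 140, -110.5, 115  ⇒  Σ = 411.5
Area = |Σ|/2 = 205.75.

205.75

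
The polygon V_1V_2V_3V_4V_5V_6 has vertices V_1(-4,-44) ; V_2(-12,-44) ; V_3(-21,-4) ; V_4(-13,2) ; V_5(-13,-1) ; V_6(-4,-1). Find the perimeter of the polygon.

114

|V_1V_2| = √((-8)² + (0)²) = √64 = 8
|V_2V_3| = √((-9)² + (40)²) = √1681 = 41
|V_3V_4| = √((8)² + (6)²) = √100 = 10
|V_4V_5| = √((0)² + (-3)²) = √9 = 3
|V_5V_6| = √((9)² + (0)²) = √81 = 9
|V_6V_1| = √((0)² + (-43)²) = √1849 = 43
Perimeter = 8 + 41 + 10 + 3 + 9 + 43 = 114.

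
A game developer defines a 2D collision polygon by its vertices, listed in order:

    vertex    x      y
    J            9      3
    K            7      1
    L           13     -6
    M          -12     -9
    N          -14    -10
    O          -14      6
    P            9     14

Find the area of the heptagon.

417.5

Σ = (-12) + (-55) + (-189) + (-6) + (-224) + (-250) + (-99) = -835
Area = |Σ|/2 = 417.5.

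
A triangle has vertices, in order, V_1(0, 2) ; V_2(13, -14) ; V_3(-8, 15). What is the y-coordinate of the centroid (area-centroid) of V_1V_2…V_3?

1

Apply the surveyor's formula. First the cross-terms c_i = x_i·y_{i+1} − x_{i+1}·y_i:
  -26, 83, -16  ⇒  2A = 41, A = 20.5.
Then Σ (y_i + y_{i+1})·c_i = 123, so ȳ = 123 / (6·20.5) = 1.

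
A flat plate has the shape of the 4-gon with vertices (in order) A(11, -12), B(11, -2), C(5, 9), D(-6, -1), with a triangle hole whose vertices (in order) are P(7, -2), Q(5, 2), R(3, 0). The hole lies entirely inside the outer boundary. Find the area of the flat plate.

169.5

Outer boundary:
Apply the shoelace formula: 2A = Σ (x_i·y_{i+1} − x_{i+1}·y_i), indices taken mod 4.
Σ = (110) + (109) + (49) + (83) = 351
Area = |Σ|/2 = 175.5.
Hole:
Apply Gauss's area formula: 2A = Σ (x_i·y_{i+1} − x_{i+1}·y_i), indices taken mod 3.
Σ = (24) + (-6) + (-6) = 12
Area = |Σ|/2 = 6.
Net area = 175.5 − 6 = 169.5.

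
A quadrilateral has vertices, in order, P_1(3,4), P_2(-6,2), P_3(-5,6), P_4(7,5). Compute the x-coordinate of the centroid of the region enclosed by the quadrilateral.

Apply the shoelace (surveyor's) formula. First the cross-terms c_i = x_i·y_{i+1} − x_{i+1}·y_i:
  30, -26, -67, 13  ⇒  2A = -50, A = -25.
Then Σ (x_i + x_{i+1})·c_i = 192, so x̄ = 192 / (6·(-25)) = -1.28.

-1.28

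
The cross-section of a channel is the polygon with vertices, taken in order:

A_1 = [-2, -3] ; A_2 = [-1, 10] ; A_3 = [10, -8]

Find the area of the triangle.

80.5

Apply Gauss's area formula: 2A = Σ (x_i·y_{i+1} − x_{i+1}·y_i), indices taken mod 3.
Σ = (-23) + (-92) + (-46) = -161
Area = |Σ|/2 = 80.5.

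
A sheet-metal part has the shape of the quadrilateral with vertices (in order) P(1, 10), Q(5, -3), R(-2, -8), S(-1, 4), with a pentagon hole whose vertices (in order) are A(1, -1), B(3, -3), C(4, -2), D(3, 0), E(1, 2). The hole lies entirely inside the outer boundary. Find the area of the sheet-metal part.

57

Outer boundary:
Apply the shoelace formula: 2A = Σ (x_i·y_{i+1} − x_{i+1}·y_i), indices taken mod 4.
Σ = (-53) + (-46) + (-16) + (-14) = -129
Area = |Σ|/2 = 64.5.
Hole:
Apply the shoelace (surveyor's) formula: 2A = Σ (x_i·y_{i+1} − x_{i+1}·y_i), indices taken mod 5.
Σ = (0) + (6) + (6) + (6) + (-3) = 15
Area = |Σ|/2 = 7.5.
Net area = 64.5 − 7.5 = 57.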